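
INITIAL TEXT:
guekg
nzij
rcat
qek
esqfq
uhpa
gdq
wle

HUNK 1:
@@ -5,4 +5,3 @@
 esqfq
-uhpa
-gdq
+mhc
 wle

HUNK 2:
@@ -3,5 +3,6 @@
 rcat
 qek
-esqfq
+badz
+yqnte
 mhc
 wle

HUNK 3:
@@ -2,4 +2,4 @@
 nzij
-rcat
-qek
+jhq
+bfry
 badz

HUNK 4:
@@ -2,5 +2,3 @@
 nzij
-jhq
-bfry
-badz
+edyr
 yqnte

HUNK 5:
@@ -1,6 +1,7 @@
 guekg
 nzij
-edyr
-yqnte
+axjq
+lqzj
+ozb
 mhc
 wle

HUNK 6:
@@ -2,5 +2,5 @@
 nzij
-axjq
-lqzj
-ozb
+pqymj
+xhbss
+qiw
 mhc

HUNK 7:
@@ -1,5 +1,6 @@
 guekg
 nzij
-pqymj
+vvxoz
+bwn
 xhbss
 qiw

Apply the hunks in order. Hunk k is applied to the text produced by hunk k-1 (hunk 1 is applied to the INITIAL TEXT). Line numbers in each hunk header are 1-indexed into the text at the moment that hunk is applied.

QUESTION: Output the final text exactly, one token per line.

Hunk 1: at line 5 remove [uhpa,gdq] add [mhc] -> 7 lines: guekg nzij rcat qek esqfq mhc wle
Hunk 2: at line 3 remove [esqfq] add [badz,yqnte] -> 8 lines: guekg nzij rcat qek badz yqnte mhc wle
Hunk 3: at line 2 remove [rcat,qek] add [jhq,bfry] -> 8 lines: guekg nzij jhq bfry badz yqnte mhc wle
Hunk 4: at line 2 remove [jhq,bfry,badz] add [edyr] -> 6 lines: guekg nzij edyr yqnte mhc wle
Hunk 5: at line 1 remove [edyr,yqnte] add [axjq,lqzj,ozb] -> 7 lines: guekg nzij axjq lqzj ozb mhc wle
Hunk 6: at line 2 remove [axjq,lqzj,ozb] add [pqymj,xhbss,qiw] -> 7 lines: guekg nzij pqymj xhbss qiw mhc wle
Hunk 7: at line 1 remove [pqymj] add [vvxoz,bwn] -> 8 lines: guekg nzij vvxoz bwn xhbss qiw mhc wle

Answer: guekg
nzij
vvxoz
bwn
xhbss
qiw
mhc
wle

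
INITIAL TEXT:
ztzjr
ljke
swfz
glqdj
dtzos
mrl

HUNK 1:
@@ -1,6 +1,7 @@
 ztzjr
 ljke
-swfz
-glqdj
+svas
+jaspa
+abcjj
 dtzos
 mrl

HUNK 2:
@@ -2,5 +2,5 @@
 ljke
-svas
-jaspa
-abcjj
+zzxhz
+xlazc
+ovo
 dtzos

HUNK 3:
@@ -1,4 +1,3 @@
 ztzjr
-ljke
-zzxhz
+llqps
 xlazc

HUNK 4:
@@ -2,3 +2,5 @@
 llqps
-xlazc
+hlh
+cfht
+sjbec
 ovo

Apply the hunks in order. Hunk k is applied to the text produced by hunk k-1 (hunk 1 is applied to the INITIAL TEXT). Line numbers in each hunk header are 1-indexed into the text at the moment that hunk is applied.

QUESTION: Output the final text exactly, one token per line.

Hunk 1: at line 1 remove [swfz,glqdj] add [svas,jaspa,abcjj] -> 7 lines: ztzjr ljke svas jaspa abcjj dtzos mrl
Hunk 2: at line 2 remove [svas,jaspa,abcjj] add [zzxhz,xlazc,ovo] -> 7 lines: ztzjr ljke zzxhz xlazc ovo dtzos mrl
Hunk 3: at line 1 remove [ljke,zzxhz] add [llqps] -> 6 lines: ztzjr llqps xlazc ovo dtzos mrl
Hunk 4: at line 2 remove [xlazc] add [hlh,cfht,sjbec] -> 8 lines: ztzjr llqps hlh cfht sjbec ovo dtzos mrl

Answer: ztzjr
llqps
hlh
cfht
sjbec
ovo
dtzos
mrl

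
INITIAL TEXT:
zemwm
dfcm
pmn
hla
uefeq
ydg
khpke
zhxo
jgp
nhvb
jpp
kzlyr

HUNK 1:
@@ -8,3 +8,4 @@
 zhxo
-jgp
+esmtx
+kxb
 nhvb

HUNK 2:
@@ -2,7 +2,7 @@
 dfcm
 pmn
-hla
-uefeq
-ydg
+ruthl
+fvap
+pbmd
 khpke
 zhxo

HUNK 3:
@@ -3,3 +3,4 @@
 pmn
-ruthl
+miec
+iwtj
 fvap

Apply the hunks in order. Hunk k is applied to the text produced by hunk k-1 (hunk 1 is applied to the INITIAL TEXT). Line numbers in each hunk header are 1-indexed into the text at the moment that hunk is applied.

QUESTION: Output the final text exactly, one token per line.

Answer: zemwm
dfcm
pmn
miec
iwtj
fvap
pbmd
khpke
zhxo
esmtx
kxb
nhvb
jpp
kzlyr

Derivation:
Hunk 1: at line 8 remove [jgp] add [esmtx,kxb] -> 13 lines: zemwm dfcm pmn hla uefeq ydg khpke zhxo esmtx kxb nhvb jpp kzlyr
Hunk 2: at line 2 remove [hla,uefeq,ydg] add [ruthl,fvap,pbmd] -> 13 lines: zemwm dfcm pmn ruthl fvap pbmd khpke zhxo esmtx kxb nhvb jpp kzlyr
Hunk 3: at line 3 remove [ruthl] add [miec,iwtj] -> 14 lines: zemwm dfcm pmn miec iwtj fvap pbmd khpke zhxo esmtx kxb nhvb jpp kzlyr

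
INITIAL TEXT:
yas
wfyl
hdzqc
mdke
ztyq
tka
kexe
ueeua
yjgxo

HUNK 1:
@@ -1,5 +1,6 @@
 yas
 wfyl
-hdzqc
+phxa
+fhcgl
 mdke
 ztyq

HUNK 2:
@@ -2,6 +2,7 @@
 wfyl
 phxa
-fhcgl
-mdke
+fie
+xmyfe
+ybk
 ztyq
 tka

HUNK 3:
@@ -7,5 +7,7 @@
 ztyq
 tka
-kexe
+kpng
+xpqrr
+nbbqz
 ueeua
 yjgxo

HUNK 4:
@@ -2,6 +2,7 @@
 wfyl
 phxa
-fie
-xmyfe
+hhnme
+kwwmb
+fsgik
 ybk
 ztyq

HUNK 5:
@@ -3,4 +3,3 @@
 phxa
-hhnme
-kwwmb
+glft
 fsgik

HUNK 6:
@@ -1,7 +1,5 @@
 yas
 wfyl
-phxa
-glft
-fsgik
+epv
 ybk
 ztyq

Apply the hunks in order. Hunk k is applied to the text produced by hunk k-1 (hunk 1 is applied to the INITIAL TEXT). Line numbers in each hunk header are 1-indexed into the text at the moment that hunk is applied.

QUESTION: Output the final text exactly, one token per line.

Hunk 1: at line 1 remove [hdzqc] add [phxa,fhcgl] -> 10 lines: yas wfyl phxa fhcgl mdke ztyq tka kexe ueeua yjgxo
Hunk 2: at line 2 remove [fhcgl,mdke] add [fie,xmyfe,ybk] -> 11 lines: yas wfyl phxa fie xmyfe ybk ztyq tka kexe ueeua yjgxo
Hunk 3: at line 7 remove [kexe] add [kpng,xpqrr,nbbqz] -> 13 lines: yas wfyl phxa fie xmyfe ybk ztyq tka kpng xpqrr nbbqz ueeua yjgxo
Hunk 4: at line 2 remove [fie,xmyfe] add [hhnme,kwwmb,fsgik] -> 14 lines: yas wfyl phxa hhnme kwwmb fsgik ybk ztyq tka kpng xpqrr nbbqz ueeua yjgxo
Hunk 5: at line 3 remove [hhnme,kwwmb] add [glft] -> 13 lines: yas wfyl phxa glft fsgik ybk ztyq tka kpng xpqrr nbbqz ueeua yjgxo
Hunk 6: at line 1 remove [phxa,glft,fsgik] add [epv] -> 11 lines: yas wfyl epv ybk ztyq tka kpng xpqrr nbbqz ueeua yjgxo

Answer: yas
wfyl
epv
ybk
ztyq
tka
kpng
xpqrr
nbbqz
ueeua
yjgxo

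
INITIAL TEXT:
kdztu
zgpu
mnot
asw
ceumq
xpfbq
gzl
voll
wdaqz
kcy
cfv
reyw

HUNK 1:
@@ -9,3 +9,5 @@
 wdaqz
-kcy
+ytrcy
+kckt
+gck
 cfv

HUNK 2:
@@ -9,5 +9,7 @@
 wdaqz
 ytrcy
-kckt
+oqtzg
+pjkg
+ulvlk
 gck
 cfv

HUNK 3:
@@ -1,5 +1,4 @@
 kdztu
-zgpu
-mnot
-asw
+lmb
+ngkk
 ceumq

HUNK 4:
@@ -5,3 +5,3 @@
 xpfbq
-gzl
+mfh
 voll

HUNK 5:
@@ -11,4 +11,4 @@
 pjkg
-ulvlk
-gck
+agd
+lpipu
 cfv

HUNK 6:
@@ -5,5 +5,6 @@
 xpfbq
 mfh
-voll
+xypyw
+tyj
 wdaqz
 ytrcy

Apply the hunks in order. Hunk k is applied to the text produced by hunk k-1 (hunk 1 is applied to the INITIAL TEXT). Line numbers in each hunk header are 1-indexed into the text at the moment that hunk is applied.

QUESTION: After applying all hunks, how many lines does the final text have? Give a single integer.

Hunk 1: at line 9 remove [kcy] add [ytrcy,kckt,gck] -> 14 lines: kdztu zgpu mnot asw ceumq xpfbq gzl voll wdaqz ytrcy kckt gck cfv reyw
Hunk 2: at line 9 remove [kckt] add [oqtzg,pjkg,ulvlk] -> 16 lines: kdztu zgpu mnot asw ceumq xpfbq gzl voll wdaqz ytrcy oqtzg pjkg ulvlk gck cfv reyw
Hunk 3: at line 1 remove [zgpu,mnot,asw] add [lmb,ngkk] -> 15 lines: kdztu lmb ngkk ceumq xpfbq gzl voll wdaqz ytrcy oqtzg pjkg ulvlk gck cfv reyw
Hunk 4: at line 5 remove [gzl] add [mfh] -> 15 lines: kdztu lmb ngkk ceumq xpfbq mfh voll wdaqz ytrcy oqtzg pjkg ulvlk gck cfv reyw
Hunk 5: at line 11 remove [ulvlk,gck] add [agd,lpipu] -> 15 lines: kdztu lmb ngkk ceumq xpfbq mfh voll wdaqz ytrcy oqtzg pjkg agd lpipu cfv reyw
Hunk 6: at line 5 remove [voll] add [xypyw,tyj] -> 16 lines: kdztu lmb ngkk ceumq xpfbq mfh xypyw tyj wdaqz ytrcy oqtzg pjkg agd lpipu cfv reyw
Final line count: 16

Answer: 16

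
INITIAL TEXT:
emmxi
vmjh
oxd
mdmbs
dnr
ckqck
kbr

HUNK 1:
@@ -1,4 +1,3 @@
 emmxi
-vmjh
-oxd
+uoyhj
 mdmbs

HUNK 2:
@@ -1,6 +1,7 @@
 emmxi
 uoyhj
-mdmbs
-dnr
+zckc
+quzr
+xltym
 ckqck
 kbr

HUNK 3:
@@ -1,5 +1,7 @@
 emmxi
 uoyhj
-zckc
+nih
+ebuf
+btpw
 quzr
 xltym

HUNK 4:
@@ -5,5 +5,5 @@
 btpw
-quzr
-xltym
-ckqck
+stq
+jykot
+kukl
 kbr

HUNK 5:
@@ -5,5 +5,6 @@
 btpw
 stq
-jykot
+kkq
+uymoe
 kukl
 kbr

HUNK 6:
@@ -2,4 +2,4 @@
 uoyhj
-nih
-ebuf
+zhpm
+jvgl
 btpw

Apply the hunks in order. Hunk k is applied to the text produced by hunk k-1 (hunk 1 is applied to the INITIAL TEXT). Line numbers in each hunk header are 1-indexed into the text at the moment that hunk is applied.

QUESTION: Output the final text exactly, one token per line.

Answer: emmxi
uoyhj
zhpm
jvgl
btpw
stq
kkq
uymoe
kukl
kbr

Derivation:
Hunk 1: at line 1 remove [vmjh,oxd] add [uoyhj] -> 6 lines: emmxi uoyhj mdmbs dnr ckqck kbr
Hunk 2: at line 1 remove [mdmbs,dnr] add [zckc,quzr,xltym] -> 7 lines: emmxi uoyhj zckc quzr xltym ckqck kbr
Hunk 3: at line 1 remove [zckc] add [nih,ebuf,btpw] -> 9 lines: emmxi uoyhj nih ebuf btpw quzr xltym ckqck kbr
Hunk 4: at line 5 remove [quzr,xltym,ckqck] add [stq,jykot,kukl] -> 9 lines: emmxi uoyhj nih ebuf btpw stq jykot kukl kbr
Hunk 5: at line 5 remove [jykot] add [kkq,uymoe] -> 10 lines: emmxi uoyhj nih ebuf btpw stq kkq uymoe kukl kbr
Hunk 6: at line 2 remove [nih,ebuf] add [zhpm,jvgl] -> 10 lines: emmxi uoyhj zhpm jvgl btpw stq kkq uymoe kukl kbr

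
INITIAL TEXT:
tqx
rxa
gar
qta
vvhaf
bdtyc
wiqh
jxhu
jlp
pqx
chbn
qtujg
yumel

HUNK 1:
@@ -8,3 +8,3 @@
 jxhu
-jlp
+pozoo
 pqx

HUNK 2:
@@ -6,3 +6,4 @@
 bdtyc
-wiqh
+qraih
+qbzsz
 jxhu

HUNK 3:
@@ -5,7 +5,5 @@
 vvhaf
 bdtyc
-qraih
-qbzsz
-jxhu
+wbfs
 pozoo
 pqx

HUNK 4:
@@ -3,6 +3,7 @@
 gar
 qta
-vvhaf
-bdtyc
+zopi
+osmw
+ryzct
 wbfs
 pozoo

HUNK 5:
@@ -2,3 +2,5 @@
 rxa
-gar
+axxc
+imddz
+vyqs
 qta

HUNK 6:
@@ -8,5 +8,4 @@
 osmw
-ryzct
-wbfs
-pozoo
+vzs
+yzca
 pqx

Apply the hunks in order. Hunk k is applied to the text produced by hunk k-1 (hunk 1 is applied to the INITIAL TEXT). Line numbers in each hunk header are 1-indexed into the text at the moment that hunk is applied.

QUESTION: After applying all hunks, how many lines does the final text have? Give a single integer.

Hunk 1: at line 8 remove [jlp] add [pozoo] -> 13 lines: tqx rxa gar qta vvhaf bdtyc wiqh jxhu pozoo pqx chbn qtujg yumel
Hunk 2: at line 6 remove [wiqh] add [qraih,qbzsz] -> 14 lines: tqx rxa gar qta vvhaf bdtyc qraih qbzsz jxhu pozoo pqx chbn qtujg yumel
Hunk 3: at line 5 remove [qraih,qbzsz,jxhu] add [wbfs] -> 12 lines: tqx rxa gar qta vvhaf bdtyc wbfs pozoo pqx chbn qtujg yumel
Hunk 4: at line 3 remove [vvhaf,bdtyc] add [zopi,osmw,ryzct] -> 13 lines: tqx rxa gar qta zopi osmw ryzct wbfs pozoo pqx chbn qtujg yumel
Hunk 5: at line 2 remove [gar] add [axxc,imddz,vyqs] -> 15 lines: tqx rxa axxc imddz vyqs qta zopi osmw ryzct wbfs pozoo pqx chbn qtujg yumel
Hunk 6: at line 8 remove [ryzct,wbfs,pozoo] add [vzs,yzca] -> 14 lines: tqx rxa axxc imddz vyqs qta zopi osmw vzs yzca pqx chbn qtujg yumel
Final line count: 14

Answer: 14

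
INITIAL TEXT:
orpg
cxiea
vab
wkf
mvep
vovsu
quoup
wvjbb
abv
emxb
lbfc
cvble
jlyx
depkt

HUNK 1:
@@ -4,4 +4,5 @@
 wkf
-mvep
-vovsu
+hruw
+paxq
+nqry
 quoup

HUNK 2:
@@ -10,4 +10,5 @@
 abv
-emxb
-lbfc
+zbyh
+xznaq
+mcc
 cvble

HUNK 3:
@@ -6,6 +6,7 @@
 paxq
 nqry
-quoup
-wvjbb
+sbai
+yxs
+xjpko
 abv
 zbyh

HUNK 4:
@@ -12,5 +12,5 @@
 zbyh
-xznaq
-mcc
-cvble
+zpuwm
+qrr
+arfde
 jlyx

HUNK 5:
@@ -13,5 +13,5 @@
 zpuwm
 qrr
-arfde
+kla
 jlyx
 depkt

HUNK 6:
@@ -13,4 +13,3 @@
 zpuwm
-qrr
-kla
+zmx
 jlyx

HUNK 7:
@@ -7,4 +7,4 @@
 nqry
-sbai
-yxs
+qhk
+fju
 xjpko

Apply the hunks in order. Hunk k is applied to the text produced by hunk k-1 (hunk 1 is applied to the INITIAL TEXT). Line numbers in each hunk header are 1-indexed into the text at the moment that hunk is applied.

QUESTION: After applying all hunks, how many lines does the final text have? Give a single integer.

Answer: 16

Derivation:
Hunk 1: at line 4 remove [mvep,vovsu] add [hruw,paxq,nqry] -> 15 lines: orpg cxiea vab wkf hruw paxq nqry quoup wvjbb abv emxb lbfc cvble jlyx depkt
Hunk 2: at line 10 remove [emxb,lbfc] add [zbyh,xznaq,mcc] -> 16 lines: orpg cxiea vab wkf hruw paxq nqry quoup wvjbb abv zbyh xznaq mcc cvble jlyx depkt
Hunk 3: at line 6 remove [quoup,wvjbb] add [sbai,yxs,xjpko] -> 17 lines: orpg cxiea vab wkf hruw paxq nqry sbai yxs xjpko abv zbyh xznaq mcc cvble jlyx depkt
Hunk 4: at line 12 remove [xznaq,mcc,cvble] add [zpuwm,qrr,arfde] -> 17 lines: orpg cxiea vab wkf hruw paxq nqry sbai yxs xjpko abv zbyh zpuwm qrr arfde jlyx depkt
Hunk 5: at line 13 remove [arfde] add [kla] -> 17 lines: orpg cxiea vab wkf hruw paxq nqry sbai yxs xjpko abv zbyh zpuwm qrr kla jlyx depkt
Hunk 6: at line 13 remove [qrr,kla] add [zmx] -> 16 lines: orpg cxiea vab wkf hruw paxq nqry sbai yxs xjpko abv zbyh zpuwm zmx jlyx depkt
Hunk 7: at line 7 remove [sbai,yxs] add [qhk,fju] -> 16 lines: orpg cxiea vab wkf hruw paxq nqry qhk fju xjpko abv zbyh zpuwm zmx jlyx depkt
Final line count: 16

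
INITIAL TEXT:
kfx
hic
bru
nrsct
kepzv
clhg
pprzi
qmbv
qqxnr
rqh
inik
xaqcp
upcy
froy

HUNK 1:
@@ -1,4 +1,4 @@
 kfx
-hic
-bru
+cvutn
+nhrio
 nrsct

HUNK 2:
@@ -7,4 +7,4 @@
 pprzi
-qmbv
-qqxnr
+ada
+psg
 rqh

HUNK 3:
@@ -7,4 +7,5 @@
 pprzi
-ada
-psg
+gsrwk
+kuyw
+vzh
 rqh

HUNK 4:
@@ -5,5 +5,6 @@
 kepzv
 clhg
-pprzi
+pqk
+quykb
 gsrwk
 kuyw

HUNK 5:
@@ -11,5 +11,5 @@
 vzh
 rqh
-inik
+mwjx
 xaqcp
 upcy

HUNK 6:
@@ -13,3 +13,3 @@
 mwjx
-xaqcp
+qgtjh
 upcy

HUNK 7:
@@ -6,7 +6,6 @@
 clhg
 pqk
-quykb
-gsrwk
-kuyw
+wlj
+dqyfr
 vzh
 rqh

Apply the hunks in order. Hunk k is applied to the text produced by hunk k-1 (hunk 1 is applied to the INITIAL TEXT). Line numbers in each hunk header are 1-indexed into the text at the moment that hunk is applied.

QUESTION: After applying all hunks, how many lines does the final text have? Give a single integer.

Answer: 15

Derivation:
Hunk 1: at line 1 remove [hic,bru] add [cvutn,nhrio] -> 14 lines: kfx cvutn nhrio nrsct kepzv clhg pprzi qmbv qqxnr rqh inik xaqcp upcy froy
Hunk 2: at line 7 remove [qmbv,qqxnr] add [ada,psg] -> 14 lines: kfx cvutn nhrio nrsct kepzv clhg pprzi ada psg rqh inik xaqcp upcy froy
Hunk 3: at line 7 remove [ada,psg] add [gsrwk,kuyw,vzh] -> 15 lines: kfx cvutn nhrio nrsct kepzv clhg pprzi gsrwk kuyw vzh rqh inik xaqcp upcy froy
Hunk 4: at line 5 remove [pprzi] add [pqk,quykb] -> 16 lines: kfx cvutn nhrio nrsct kepzv clhg pqk quykb gsrwk kuyw vzh rqh inik xaqcp upcy froy
Hunk 5: at line 11 remove [inik] add [mwjx] -> 16 lines: kfx cvutn nhrio nrsct kepzv clhg pqk quykb gsrwk kuyw vzh rqh mwjx xaqcp upcy froy
Hunk 6: at line 13 remove [xaqcp] add [qgtjh] -> 16 lines: kfx cvutn nhrio nrsct kepzv clhg pqk quykb gsrwk kuyw vzh rqh mwjx qgtjh upcy froy
Hunk 7: at line 6 remove [quykb,gsrwk,kuyw] add [wlj,dqyfr] -> 15 lines: kfx cvutn nhrio nrsct kepzv clhg pqk wlj dqyfr vzh rqh mwjx qgtjh upcy froy
Final line count: 15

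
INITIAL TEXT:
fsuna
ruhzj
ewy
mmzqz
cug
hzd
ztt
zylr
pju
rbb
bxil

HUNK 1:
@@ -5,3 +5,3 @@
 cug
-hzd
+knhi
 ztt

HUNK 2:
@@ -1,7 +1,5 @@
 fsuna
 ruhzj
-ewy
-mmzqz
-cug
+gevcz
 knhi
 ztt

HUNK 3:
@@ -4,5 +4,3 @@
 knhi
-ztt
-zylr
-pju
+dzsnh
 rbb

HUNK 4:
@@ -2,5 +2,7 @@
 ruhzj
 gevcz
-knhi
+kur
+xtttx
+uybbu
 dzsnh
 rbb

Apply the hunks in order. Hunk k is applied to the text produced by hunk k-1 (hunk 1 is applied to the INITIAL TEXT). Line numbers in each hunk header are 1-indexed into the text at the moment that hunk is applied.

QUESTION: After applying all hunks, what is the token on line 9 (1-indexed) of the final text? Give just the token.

Hunk 1: at line 5 remove [hzd] add [knhi] -> 11 lines: fsuna ruhzj ewy mmzqz cug knhi ztt zylr pju rbb bxil
Hunk 2: at line 1 remove [ewy,mmzqz,cug] add [gevcz] -> 9 lines: fsuna ruhzj gevcz knhi ztt zylr pju rbb bxil
Hunk 3: at line 4 remove [ztt,zylr,pju] add [dzsnh] -> 7 lines: fsuna ruhzj gevcz knhi dzsnh rbb bxil
Hunk 4: at line 2 remove [knhi] add [kur,xtttx,uybbu] -> 9 lines: fsuna ruhzj gevcz kur xtttx uybbu dzsnh rbb bxil
Final line 9: bxil

Answer: bxil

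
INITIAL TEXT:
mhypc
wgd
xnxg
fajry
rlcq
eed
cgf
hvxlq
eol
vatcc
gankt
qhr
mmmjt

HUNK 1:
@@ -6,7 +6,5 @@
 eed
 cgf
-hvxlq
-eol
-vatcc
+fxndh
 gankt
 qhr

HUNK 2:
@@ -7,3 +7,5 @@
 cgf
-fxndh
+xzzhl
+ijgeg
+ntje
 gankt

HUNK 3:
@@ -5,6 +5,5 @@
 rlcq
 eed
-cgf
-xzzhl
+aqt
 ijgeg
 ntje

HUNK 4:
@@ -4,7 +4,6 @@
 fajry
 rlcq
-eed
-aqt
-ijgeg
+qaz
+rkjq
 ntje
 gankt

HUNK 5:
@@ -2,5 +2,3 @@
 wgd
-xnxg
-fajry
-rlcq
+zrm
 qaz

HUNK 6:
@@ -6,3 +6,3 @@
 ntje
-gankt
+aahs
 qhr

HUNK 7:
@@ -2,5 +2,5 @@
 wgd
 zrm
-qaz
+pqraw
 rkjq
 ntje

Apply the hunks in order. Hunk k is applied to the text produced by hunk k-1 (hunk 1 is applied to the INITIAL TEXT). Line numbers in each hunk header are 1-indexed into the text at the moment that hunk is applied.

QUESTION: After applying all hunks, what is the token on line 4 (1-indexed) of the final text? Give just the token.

Hunk 1: at line 6 remove [hvxlq,eol,vatcc] add [fxndh] -> 11 lines: mhypc wgd xnxg fajry rlcq eed cgf fxndh gankt qhr mmmjt
Hunk 2: at line 7 remove [fxndh] add [xzzhl,ijgeg,ntje] -> 13 lines: mhypc wgd xnxg fajry rlcq eed cgf xzzhl ijgeg ntje gankt qhr mmmjt
Hunk 3: at line 5 remove [cgf,xzzhl] add [aqt] -> 12 lines: mhypc wgd xnxg fajry rlcq eed aqt ijgeg ntje gankt qhr mmmjt
Hunk 4: at line 4 remove [eed,aqt,ijgeg] add [qaz,rkjq] -> 11 lines: mhypc wgd xnxg fajry rlcq qaz rkjq ntje gankt qhr mmmjt
Hunk 5: at line 2 remove [xnxg,fajry,rlcq] add [zrm] -> 9 lines: mhypc wgd zrm qaz rkjq ntje gankt qhr mmmjt
Hunk 6: at line 6 remove [gankt] add [aahs] -> 9 lines: mhypc wgd zrm qaz rkjq ntje aahs qhr mmmjt
Hunk 7: at line 2 remove [qaz] add [pqraw] -> 9 lines: mhypc wgd zrm pqraw rkjq ntje aahs qhr mmmjt
Final line 4: pqraw

Answer: pqraw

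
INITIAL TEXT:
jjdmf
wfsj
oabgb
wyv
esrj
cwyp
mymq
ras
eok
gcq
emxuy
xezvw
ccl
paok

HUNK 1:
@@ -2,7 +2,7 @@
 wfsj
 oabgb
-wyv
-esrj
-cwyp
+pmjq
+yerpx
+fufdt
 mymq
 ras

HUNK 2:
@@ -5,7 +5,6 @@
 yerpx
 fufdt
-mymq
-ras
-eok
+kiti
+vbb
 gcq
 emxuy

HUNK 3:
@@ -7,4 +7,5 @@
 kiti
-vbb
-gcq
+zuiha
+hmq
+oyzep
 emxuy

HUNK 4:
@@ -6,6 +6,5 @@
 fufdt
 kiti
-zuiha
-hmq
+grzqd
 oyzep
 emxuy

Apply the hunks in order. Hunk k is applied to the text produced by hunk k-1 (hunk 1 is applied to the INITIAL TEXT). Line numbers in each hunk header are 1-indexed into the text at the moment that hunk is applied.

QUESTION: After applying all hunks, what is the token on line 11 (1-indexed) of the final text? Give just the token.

Hunk 1: at line 2 remove [wyv,esrj,cwyp] add [pmjq,yerpx,fufdt] -> 14 lines: jjdmf wfsj oabgb pmjq yerpx fufdt mymq ras eok gcq emxuy xezvw ccl paok
Hunk 2: at line 5 remove [mymq,ras,eok] add [kiti,vbb] -> 13 lines: jjdmf wfsj oabgb pmjq yerpx fufdt kiti vbb gcq emxuy xezvw ccl paok
Hunk 3: at line 7 remove [vbb,gcq] add [zuiha,hmq,oyzep] -> 14 lines: jjdmf wfsj oabgb pmjq yerpx fufdt kiti zuiha hmq oyzep emxuy xezvw ccl paok
Hunk 4: at line 6 remove [zuiha,hmq] add [grzqd] -> 13 lines: jjdmf wfsj oabgb pmjq yerpx fufdt kiti grzqd oyzep emxuy xezvw ccl paok
Final line 11: xezvw

Answer: xezvw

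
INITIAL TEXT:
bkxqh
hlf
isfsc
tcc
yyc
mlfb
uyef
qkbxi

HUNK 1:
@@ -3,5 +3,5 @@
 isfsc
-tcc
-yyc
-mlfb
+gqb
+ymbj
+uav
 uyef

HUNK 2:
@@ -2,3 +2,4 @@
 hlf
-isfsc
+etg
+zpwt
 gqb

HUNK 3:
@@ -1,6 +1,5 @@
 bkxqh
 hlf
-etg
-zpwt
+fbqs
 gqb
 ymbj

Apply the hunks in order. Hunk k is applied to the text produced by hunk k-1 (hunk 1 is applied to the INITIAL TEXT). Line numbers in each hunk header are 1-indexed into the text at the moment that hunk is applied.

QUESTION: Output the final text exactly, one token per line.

Answer: bkxqh
hlf
fbqs
gqb
ymbj
uav
uyef
qkbxi

Derivation:
Hunk 1: at line 3 remove [tcc,yyc,mlfb] add [gqb,ymbj,uav] -> 8 lines: bkxqh hlf isfsc gqb ymbj uav uyef qkbxi
Hunk 2: at line 2 remove [isfsc] add [etg,zpwt] -> 9 lines: bkxqh hlf etg zpwt gqb ymbj uav uyef qkbxi
Hunk 3: at line 1 remove [etg,zpwt] add [fbqs] -> 8 lines: bkxqh hlf fbqs gqb ymbj uav uyef qkbxi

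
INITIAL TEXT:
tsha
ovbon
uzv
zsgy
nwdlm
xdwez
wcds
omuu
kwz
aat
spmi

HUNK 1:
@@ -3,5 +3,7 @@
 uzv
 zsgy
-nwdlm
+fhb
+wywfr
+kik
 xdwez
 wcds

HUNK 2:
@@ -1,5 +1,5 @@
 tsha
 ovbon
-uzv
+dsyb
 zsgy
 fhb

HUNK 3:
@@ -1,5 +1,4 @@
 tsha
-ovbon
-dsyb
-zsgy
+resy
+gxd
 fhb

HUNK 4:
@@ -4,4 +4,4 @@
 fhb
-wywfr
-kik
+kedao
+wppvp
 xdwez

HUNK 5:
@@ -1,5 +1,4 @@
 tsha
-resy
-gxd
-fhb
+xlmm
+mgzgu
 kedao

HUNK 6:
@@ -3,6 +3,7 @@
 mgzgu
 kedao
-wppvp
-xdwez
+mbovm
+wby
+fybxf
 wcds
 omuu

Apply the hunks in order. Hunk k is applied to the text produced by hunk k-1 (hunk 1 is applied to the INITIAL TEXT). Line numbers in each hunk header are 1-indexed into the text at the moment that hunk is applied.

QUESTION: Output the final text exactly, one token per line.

Hunk 1: at line 3 remove [nwdlm] add [fhb,wywfr,kik] -> 13 lines: tsha ovbon uzv zsgy fhb wywfr kik xdwez wcds omuu kwz aat spmi
Hunk 2: at line 1 remove [uzv] add [dsyb] -> 13 lines: tsha ovbon dsyb zsgy fhb wywfr kik xdwez wcds omuu kwz aat spmi
Hunk 3: at line 1 remove [ovbon,dsyb,zsgy] add [resy,gxd] -> 12 lines: tsha resy gxd fhb wywfr kik xdwez wcds omuu kwz aat spmi
Hunk 4: at line 4 remove [wywfr,kik] add [kedao,wppvp] -> 12 lines: tsha resy gxd fhb kedao wppvp xdwez wcds omuu kwz aat spmi
Hunk 5: at line 1 remove [resy,gxd,fhb] add [xlmm,mgzgu] -> 11 lines: tsha xlmm mgzgu kedao wppvp xdwez wcds omuu kwz aat spmi
Hunk 6: at line 3 remove [wppvp,xdwez] add [mbovm,wby,fybxf] -> 12 lines: tsha xlmm mgzgu kedao mbovm wby fybxf wcds omuu kwz aat spmi

Answer: tsha
xlmm
mgzgu
kedao
mbovm
wby
fybxf
wcds
omuu
kwz
aat
spmi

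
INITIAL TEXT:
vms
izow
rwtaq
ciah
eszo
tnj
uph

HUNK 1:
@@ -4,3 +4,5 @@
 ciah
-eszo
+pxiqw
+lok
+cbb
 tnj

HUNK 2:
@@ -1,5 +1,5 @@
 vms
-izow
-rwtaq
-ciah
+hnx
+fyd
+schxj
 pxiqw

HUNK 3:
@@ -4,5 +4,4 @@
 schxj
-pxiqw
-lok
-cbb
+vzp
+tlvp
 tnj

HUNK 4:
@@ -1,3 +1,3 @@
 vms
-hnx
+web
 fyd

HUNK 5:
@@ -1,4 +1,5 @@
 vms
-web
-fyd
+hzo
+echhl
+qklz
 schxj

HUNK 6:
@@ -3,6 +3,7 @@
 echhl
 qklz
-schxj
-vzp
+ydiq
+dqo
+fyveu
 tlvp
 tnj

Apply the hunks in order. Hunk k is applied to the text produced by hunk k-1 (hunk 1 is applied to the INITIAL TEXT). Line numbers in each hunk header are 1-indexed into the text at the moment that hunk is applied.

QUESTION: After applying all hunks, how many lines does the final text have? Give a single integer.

Hunk 1: at line 4 remove [eszo] add [pxiqw,lok,cbb] -> 9 lines: vms izow rwtaq ciah pxiqw lok cbb tnj uph
Hunk 2: at line 1 remove [izow,rwtaq,ciah] add [hnx,fyd,schxj] -> 9 lines: vms hnx fyd schxj pxiqw lok cbb tnj uph
Hunk 3: at line 4 remove [pxiqw,lok,cbb] add [vzp,tlvp] -> 8 lines: vms hnx fyd schxj vzp tlvp tnj uph
Hunk 4: at line 1 remove [hnx] add [web] -> 8 lines: vms web fyd schxj vzp tlvp tnj uph
Hunk 5: at line 1 remove [web,fyd] add [hzo,echhl,qklz] -> 9 lines: vms hzo echhl qklz schxj vzp tlvp tnj uph
Hunk 6: at line 3 remove [schxj,vzp] add [ydiq,dqo,fyveu] -> 10 lines: vms hzo echhl qklz ydiq dqo fyveu tlvp tnj uph
Final line count: 10

Answer: 10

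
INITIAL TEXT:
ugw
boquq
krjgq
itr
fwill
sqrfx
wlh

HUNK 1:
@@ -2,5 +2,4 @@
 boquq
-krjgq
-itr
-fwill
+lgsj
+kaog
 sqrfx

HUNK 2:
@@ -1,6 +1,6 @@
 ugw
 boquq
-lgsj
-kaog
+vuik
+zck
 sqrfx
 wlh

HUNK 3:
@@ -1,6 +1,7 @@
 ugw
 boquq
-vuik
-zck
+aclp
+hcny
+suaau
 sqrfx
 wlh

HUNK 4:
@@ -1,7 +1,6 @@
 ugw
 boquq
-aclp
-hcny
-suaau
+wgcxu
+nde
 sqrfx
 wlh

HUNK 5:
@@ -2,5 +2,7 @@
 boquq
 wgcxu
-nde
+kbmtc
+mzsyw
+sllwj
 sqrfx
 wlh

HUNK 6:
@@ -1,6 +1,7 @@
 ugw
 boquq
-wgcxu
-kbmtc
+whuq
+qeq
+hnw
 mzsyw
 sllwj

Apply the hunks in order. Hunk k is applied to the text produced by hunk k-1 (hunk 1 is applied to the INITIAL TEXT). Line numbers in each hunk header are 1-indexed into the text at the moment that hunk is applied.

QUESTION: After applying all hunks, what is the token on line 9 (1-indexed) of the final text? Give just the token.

Answer: wlh

Derivation:
Hunk 1: at line 2 remove [krjgq,itr,fwill] add [lgsj,kaog] -> 6 lines: ugw boquq lgsj kaog sqrfx wlh
Hunk 2: at line 1 remove [lgsj,kaog] add [vuik,zck] -> 6 lines: ugw boquq vuik zck sqrfx wlh
Hunk 3: at line 1 remove [vuik,zck] add [aclp,hcny,suaau] -> 7 lines: ugw boquq aclp hcny suaau sqrfx wlh
Hunk 4: at line 1 remove [aclp,hcny,suaau] add [wgcxu,nde] -> 6 lines: ugw boquq wgcxu nde sqrfx wlh
Hunk 5: at line 2 remove [nde] add [kbmtc,mzsyw,sllwj] -> 8 lines: ugw boquq wgcxu kbmtc mzsyw sllwj sqrfx wlh
Hunk 6: at line 1 remove [wgcxu,kbmtc] add [whuq,qeq,hnw] -> 9 lines: ugw boquq whuq qeq hnw mzsyw sllwj sqrfx wlh
Final line 9: wlh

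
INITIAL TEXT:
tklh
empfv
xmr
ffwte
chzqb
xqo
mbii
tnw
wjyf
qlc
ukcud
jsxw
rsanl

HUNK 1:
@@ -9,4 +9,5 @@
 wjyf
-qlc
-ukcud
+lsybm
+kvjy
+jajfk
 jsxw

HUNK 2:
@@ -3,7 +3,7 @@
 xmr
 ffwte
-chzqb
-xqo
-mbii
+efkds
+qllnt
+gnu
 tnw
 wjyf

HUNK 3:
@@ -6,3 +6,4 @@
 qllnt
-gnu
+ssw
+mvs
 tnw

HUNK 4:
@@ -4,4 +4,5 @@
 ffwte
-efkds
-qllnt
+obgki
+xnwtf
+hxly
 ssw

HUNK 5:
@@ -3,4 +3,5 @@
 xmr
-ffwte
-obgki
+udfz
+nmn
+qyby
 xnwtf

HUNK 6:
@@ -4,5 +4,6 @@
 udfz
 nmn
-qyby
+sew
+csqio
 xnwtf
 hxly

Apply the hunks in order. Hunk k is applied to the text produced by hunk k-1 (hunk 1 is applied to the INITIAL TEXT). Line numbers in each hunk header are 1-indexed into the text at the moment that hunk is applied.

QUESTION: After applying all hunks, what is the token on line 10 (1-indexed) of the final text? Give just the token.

Answer: ssw

Derivation:
Hunk 1: at line 9 remove [qlc,ukcud] add [lsybm,kvjy,jajfk] -> 14 lines: tklh empfv xmr ffwte chzqb xqo mbii tnw wjyf lsybm kvjy jajfk jsxw rsanl
Hunk 2: at line 3 remove [chzqb,xqo,mbii] add [efkds,qllnt,gnu] -> 14 lines: tklh empfv xmr ffwte efkds qllnt gnu tnw wjyf lsybm kvjy jajfk jsxw rsanl
Hunk 3: at line 6 remove [gnu] add [ssw,mvs] -> 15 lines: tklh empfv xmr ffwte efkds qllnt ssw mvs tnw wjyf lsybm kvjy jajfk jsxw rsanl
Hunk 4: at line 4 remove [efkds,qllnt] add [obgki,xnwtf,hxly] -> 16 lines: tklh empfv xmr ffwte obgki xnwtf hxly ssw mvs tnw wjyf lsybm kvjy jajfk jsxw rsanl
Hunk 5: at line 3 remove [ffwte,obgki] add [udfz,nmn,qyby] -> 17 lines: tklh empfv xmr udfz nmn qyby xnwtf hxly ssw mvs tnw wjyf lsybm kvjy jajfk jsxw rsanl
Hunk 6: at line 4 remove [qyby] add [sew,csqio] -> 18 lines: tklh empfv xmr udfz nmn sew csqio xnwtf hxly ssw mvs tnw wjyf lsybm kvjy jajfk jsxw rsanl
Final line 10: ssw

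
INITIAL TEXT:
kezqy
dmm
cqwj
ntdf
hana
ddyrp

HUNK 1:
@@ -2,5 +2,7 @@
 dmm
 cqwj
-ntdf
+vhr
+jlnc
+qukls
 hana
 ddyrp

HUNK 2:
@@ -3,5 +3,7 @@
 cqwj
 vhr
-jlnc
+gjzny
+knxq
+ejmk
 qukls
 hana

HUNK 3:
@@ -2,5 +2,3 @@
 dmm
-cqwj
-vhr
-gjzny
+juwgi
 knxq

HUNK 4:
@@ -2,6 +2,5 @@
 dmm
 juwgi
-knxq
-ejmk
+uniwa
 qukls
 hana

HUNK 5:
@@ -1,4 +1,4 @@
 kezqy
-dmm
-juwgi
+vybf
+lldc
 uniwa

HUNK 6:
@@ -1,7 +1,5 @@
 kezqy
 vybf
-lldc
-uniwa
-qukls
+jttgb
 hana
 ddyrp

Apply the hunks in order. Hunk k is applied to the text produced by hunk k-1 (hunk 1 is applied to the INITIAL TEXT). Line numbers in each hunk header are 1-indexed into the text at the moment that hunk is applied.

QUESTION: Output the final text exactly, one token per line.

Answer: kezqy
vybf
jttgb
hana
ddyrp

Derivation:
Hunk 1: at line 2 remove [ntdf] add [vhr,jlnc,qukls] -> 8 lines: kezqy dmm cqwj vhr jlnc qukls hana ddyrp
Hunk 2: at line 3 remove [jlnc] add [gjzny,knxq,ejmk] -> 10 lines: kezqy dmm cqwj vhr gjzny knxq ejmk qukls hana ddyrp
Hunk 3: at line 2 remove [cqwj,vhr,gjzny] add [juwgi] -> 8 lines: kezqy dmm juwgi knxq ejmk qukls hana ddyrp
Hunk 4: at line 2 remove [knxq,ejmk] add [uniwa] -> 7 lines: kezqy dmm juwgi uniwa qukls hana ddyrp
Hunk 5: at line 1 remove [dmm,juwgi] add [vybf,lldc] -> 7 lines: kezqy vybf lldc uniwa qukls hana ddyrp
Hunk 6: at line 1 remove [lldc,uniwa,qukls] add [jttgb] -> 5 lines: kezqy vybf jttgb hana ddyrp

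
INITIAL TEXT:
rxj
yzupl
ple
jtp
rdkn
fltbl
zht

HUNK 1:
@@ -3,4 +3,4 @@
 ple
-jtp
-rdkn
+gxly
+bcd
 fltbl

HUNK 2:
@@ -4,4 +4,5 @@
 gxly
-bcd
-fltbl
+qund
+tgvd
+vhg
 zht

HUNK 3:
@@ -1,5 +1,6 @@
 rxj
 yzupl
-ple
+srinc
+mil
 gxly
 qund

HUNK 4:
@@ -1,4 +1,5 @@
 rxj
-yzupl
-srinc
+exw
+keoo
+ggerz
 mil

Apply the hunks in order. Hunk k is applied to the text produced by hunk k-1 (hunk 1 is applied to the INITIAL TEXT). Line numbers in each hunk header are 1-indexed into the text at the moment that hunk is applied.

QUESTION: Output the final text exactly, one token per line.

Answer: rxj
exw
keoo
ggerz
mil
gxly
qund
tgvd
vhg
zht

Derivation:
Hunk 1: at line 3 remove [jtp,rdkn] add [gxly,bcd] -> 7 lines: rxj yzupl ple gxly bcd fltbl zht
Hunk 2: at line 4 remove [bcd,fltbl] add [qund,tgvd,vhg] -> 8 lines: rxj yzupl ple gxly qund tgvd vhg zht
Hunk 3: at line 1 remove [ple] add [srinc,mil] -> 9 lines: rxj yzupl srinc mil gxly qund tgvd vhg zht
Hunk 4: at line 1 remove [yzupl,srinc] add [exw,keoo,ggerz] -> 10 lines: rxj exw keoo ggerz mil gxly qund tgvd vhg zht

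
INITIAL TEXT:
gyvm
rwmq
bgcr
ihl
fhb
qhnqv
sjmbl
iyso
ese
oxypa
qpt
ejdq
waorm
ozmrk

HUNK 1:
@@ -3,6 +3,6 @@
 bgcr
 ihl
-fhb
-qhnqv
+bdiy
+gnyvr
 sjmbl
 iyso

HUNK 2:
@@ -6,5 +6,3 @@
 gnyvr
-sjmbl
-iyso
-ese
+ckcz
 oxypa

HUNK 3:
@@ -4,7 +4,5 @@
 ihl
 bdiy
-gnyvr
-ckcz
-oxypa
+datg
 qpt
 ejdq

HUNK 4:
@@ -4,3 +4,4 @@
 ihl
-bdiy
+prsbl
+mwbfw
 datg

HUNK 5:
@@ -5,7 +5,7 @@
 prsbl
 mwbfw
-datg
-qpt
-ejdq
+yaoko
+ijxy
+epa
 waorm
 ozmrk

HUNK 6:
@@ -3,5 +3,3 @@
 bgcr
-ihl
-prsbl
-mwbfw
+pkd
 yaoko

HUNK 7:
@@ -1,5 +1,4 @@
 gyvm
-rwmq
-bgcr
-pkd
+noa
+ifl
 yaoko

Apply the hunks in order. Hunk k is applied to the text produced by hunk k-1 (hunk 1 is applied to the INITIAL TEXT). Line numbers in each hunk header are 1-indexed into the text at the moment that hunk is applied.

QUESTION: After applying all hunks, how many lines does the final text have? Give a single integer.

Hunk 1: at line 3 remove [fhb,qhnqv] add [bdiy,gnyvr] -> 14 lines: gyvm rwmq bgcr ihl bdiy gnyvr sjmbl iyso ese oxypa qpt ejdq waorm ozmrk
Hunk 2: at line 6 remove [sjmbl,iyso,ese] add [ckcz] -> 12 lines: gyvm rwmq bgcr ihl bdiy gnyvr ckcz oxypa qpt ejdq waorm ozmrk
Hunk 3: at line 4 remove [gnyvr,ckcz,oxypa] add [datg] -> 10 lines: gyvm rwmq bgcr ihl bdiy datg qpt ejdq waorm ozmrk
Hunk 4: at line 4 remove [bdiy] add [prsbl,mwbfw] -> 11 lines: gyvm rwmq bgcr ihl prsbl mwbfw datg qpt ejdq waorm ozmrk
Hunk 5: at line 5 remove [datg,qpt,ejdq] add [yaoko,ijxy,epa] -> 11 lines: gyvm rwmq bgcr ihl prsbl mwbfw yaoko ijxy epa waorm ozmrk
Hunk 6: at line 3 remove [ihl,prsbl,mwbfw] add [pkd] -> 9 lines: gyvm rwmq bgcr pkd yaoko ijxy epa waorm ozmrk
Hunk 7: at line 1 remove [rwmq,bgcr,pkd] add [noa,ifl] -> 8 lines: gyvm noa ifl yaoko ijxy epa waorm ozmrk
Final line count: 8

Answer: 8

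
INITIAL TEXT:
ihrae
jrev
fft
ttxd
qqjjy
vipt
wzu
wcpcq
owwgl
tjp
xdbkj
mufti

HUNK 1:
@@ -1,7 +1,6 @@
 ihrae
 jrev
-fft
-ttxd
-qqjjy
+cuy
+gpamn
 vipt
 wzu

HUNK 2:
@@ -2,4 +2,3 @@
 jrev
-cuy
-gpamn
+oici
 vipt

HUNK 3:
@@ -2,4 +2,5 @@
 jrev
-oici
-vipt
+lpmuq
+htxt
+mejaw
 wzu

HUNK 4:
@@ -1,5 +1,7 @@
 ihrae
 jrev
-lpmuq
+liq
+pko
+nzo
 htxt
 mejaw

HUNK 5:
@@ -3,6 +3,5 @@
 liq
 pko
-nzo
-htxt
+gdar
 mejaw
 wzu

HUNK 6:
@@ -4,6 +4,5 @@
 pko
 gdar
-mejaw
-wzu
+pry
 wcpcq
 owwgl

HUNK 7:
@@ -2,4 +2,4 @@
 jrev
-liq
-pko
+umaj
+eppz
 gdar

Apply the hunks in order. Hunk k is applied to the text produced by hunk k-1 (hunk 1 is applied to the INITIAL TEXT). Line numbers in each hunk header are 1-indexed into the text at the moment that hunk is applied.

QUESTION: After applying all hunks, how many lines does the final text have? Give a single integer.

Hunk 1: at line 1 remove [fft,ttxd,qqjjy] add [cuy,gpamn] -> 11 lines: ihrae jrev cuy gpamn vipt wzu wcpcq owwgl tjp xdbkj mufti
Hunk 2: at line 2 remove [cuy,gpamn] add [oici] -> 10 lines: ihrae jrev oici vipt wzu wcpcq owwgl tjp xdbkj mufti
Hunk 3: at line 2 remove [oici,vipt] add [lpmuq,htxt,mejaw] -> 11 lines: ihrae jrev lpmuq htxt mejaw wzu wcpcq owwgl tjp xdbkj mufti
Hunk 4: at line 1 remove [lpmuq] add [liq,pko,nzo] -> 13 lines: ihrae jrev liq pko nzo htxt mejaw wzu wcpcq owwgl tjp xdbkj mufti
Hunk 5: at line 3 remove [nzo,htxt] add [gdar] -> 12 lines: ihrae jrev liq pko gdar mejaw wzu wcpcq owwgl tjp xdbkj mufti
Hunk 6: at line 4 remove [mejaw,wzu] add [pry] -> 11 lines: ihrae jrev liq pko gdar pry wcpcq owwgl tjp xdbkj mufti
Hunk 7: at line 2 remove [liq,pko] add [umaj,eppz] -> 11 lines: ihrae jrev umaj eppz gdar pry wcpcq owwgl tjp xdbkj mufti
Final line count: 11

Answer: 11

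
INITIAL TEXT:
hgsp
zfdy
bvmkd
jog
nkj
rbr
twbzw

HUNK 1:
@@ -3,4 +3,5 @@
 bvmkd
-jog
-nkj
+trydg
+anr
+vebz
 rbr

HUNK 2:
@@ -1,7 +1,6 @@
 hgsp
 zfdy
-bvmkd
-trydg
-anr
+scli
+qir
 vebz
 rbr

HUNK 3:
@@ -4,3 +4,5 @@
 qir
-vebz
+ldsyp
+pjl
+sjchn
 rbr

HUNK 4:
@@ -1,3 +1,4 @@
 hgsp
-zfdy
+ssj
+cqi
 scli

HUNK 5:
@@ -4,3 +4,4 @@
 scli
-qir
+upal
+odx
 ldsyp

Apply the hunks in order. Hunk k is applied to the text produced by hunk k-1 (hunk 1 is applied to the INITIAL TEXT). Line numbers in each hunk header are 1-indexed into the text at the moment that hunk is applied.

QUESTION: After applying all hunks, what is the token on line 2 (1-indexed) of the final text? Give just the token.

Answer: ssj

Derivation:
Hunk 1: at line 3 remove [jog,nkj] add [trydg,anr,vebz] -> 8 lines: hgsp zfdy bvmkd trydg anr vebz rbr twbzw
Hunk 2: at line 1 remove [bvmkd,trydg,anr] add [scli,qir] -> 7 lines: hgsp zfdy scli qir vebz rbr twbzw
Hunk 3: at line 4 remove [vebz] add [ldsyp,pjl,sjchn] -> 9 lines: hgsp zfdy scli qir ldsyp pjl sjchn rbr twbzw
Hunk 4: at line 1 remove [zfdy] add [ssj,cqi] -> 10 lines: hgsp ssj cqi scli qir ldsyp pjl sjchn rbr twbzw
Hunk 5: at line 4 remove [qir] add [upal,odx] -> 11 lines: hgsp ssj cqi scli upal odx ldsyp pjl sjchn rbr twbzw
Final line 2: ssj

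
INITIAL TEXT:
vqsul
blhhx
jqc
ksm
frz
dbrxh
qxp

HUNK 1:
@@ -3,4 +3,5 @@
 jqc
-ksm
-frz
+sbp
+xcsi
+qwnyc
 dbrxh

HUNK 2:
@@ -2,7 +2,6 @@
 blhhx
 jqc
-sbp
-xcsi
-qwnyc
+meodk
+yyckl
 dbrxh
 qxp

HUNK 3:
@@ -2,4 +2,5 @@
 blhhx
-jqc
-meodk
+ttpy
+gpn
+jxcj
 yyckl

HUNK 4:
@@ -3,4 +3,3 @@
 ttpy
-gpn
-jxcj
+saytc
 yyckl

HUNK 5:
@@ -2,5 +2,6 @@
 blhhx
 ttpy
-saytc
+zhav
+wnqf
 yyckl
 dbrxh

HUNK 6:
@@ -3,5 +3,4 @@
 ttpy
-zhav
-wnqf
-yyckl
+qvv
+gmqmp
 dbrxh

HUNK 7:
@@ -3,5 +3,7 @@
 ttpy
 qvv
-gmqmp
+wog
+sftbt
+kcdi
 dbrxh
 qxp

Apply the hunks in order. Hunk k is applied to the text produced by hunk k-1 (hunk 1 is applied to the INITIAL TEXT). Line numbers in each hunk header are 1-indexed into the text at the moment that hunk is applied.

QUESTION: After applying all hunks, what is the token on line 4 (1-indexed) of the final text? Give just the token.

Answer: qvv

Derivation:
Hunk 1: at line 3 remove [ksm,frz] add [sbp,xcsi,qwnyc] -> 8 lines: vqsul blhhx jqc sbp xcsi qwnyc dbrxh qxp
Hunk 2: at line 2 remove [sbp,xcsi,qwnyc] add [meodk,yyckl] -> 7 lines: vqsul blhhx jqc meodk yyckl dbrxh qxp
Hunk 3: at line 2 remove [jqc,meodk] add [ttpy,gpn,jxcj] -> 8 lines: vqsul blhhx ttpy gpn jxcj yyckl dbrxh qxp
Hunk 4: at line 3 remove [gpn,jxcj] add [saytc] -> 7 lines: vqsul blhhx ttpy saytc yyckl dbrxh qxp
Hunk 5: at line 2 remove [saytc] add [zhav,wnqf] -> 8 lines: vqsul blhhx ttpy zhav wnqf yyckl dbrxh qxp
Hunk 6: at line 3 remove [zhav,wnqf,yyckl] add [qvv,gmqmp] -> 7 lines: vqsul blhhx ttpy qvv gmqmp dbrxh qxp
Hunk 7: at line 3 remove [gmqmp] add [wog,sftbt,kcdi] -> 9 lines: vqsul blhhx ttpy qvv wog sftbt kcdi dbrxh qxp
Final line 4: qvv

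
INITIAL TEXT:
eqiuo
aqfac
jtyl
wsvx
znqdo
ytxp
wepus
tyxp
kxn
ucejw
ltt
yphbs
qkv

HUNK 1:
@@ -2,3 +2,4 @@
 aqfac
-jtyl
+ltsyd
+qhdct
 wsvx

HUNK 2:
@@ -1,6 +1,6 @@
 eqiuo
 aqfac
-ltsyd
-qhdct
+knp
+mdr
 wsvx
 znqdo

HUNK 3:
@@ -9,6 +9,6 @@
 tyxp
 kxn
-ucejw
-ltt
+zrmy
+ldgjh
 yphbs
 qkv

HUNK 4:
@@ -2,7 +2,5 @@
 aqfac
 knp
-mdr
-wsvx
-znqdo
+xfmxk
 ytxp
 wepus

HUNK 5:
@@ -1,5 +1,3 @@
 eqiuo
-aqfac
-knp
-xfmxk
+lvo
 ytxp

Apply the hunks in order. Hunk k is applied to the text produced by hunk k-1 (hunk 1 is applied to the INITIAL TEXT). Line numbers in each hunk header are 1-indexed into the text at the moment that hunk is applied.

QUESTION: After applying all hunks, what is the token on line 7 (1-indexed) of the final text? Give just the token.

Hunk 1: at line 2 remove [jtyl] add [ltsyd,qhdct] -> 14 lines: eqiuo aqfac ltsyd qhdct wsvx znqdo ytxp wepus tyxp kxn ucejw ltt yphbs qkv
Hunk 2: at line 1 remove [ltsyd,qhdct] add [knp,mdr] -> 14 lines: eqiuo aqfac knp mdr wsvx znqdo ytxp wepus tyxp kxn ucejw ltt yphbs qkv
Hunk 3: at line 9 remove [ucejw,ltt] add [zrmy,ldgjh] -> 14 lines: eqiuo aqfac knp mdr wsvx znqdo ytxp wepus tyxp kxn zrmy ldgjh yphbs qkv
Hunk 4: at line 2 remove [mdr,wsvx,znqdo] add [xfmxk] -> 12 lines: eqiuo aqfac knp xfmxk ytxp wepus tyxp kxn zrmy ldgjh yphbs qkv
Hunk 5: at line 1 remove [aqfac,knp,xfmxk] add [lvo] -> 10 lines: eqiuo lvo ytxp wepus tyxp kxn zrmy ldgjh yphbs qkv
Final line 7: zrmy

Answer: zrmy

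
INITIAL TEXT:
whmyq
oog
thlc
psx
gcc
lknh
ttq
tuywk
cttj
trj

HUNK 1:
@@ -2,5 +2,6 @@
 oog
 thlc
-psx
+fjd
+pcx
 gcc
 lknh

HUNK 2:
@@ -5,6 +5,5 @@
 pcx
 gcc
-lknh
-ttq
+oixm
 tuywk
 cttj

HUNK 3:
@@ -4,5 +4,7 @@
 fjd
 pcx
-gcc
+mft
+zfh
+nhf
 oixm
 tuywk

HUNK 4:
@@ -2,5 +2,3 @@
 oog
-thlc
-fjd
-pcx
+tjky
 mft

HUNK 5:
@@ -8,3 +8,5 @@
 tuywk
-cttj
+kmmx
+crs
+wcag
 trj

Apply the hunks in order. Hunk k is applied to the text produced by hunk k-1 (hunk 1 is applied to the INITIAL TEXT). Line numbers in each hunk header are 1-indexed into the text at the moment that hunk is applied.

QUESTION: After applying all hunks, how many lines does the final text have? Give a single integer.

Answer: 12

Derivation:
Hunk 1: at line 2 remove [psx] add [fjd,pcx] -> 11 lines: whmyq oog thlc fjd pcx gcc lknh ttq tuywk cttj trj
Hunk 2: at line 5 remove [lknh,ttq] add [oixm] -> 10 lines: whmyq oog thlc fjd pcx gcc oixm tuywk cttj trj
Hunk 3: at line 4 remove [gcc] add [mft,zfh,nhf] -> 12 lines: whmyq oog thlc fjd pcx mft zfh nhf oixm tuywk cttj trj
Hunk 4: at line 2 remove [thlc,fjd,pcx] add [tjky] -> 10 lines: whmyq oog tjky mft zfh nhf oixm tuywk cttj trj
Hunk 5: at line 8 remove [cttj] add [kmmx,crs,wcag] -> 12 lines: whmyq oog tjky mft zfh nhf oixm tuywk kmmx crs wcag trj
Final line count: 12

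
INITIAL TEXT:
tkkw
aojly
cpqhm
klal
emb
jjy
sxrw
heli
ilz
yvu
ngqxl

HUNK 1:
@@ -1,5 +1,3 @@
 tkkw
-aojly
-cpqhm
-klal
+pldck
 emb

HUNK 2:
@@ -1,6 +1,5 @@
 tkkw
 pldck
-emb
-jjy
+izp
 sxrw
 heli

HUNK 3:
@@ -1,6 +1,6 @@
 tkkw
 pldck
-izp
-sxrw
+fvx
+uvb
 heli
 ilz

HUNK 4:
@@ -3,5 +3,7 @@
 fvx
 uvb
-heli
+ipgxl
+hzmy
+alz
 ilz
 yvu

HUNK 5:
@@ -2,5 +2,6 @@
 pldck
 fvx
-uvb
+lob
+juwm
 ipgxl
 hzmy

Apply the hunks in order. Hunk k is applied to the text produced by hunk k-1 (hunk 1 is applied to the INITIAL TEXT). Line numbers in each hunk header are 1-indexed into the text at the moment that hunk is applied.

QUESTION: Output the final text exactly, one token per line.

Hunk 1: at line 1 remove [aojly,cpqhm,klal] add [pldck] -> 9 lines: tkkw pldck emb jjy sxrw heli ilz yvu ngqxl
Hunk 2: at line 1 remove [emb,jjy] add [izp] -> 8 lines: tkkw pldck izp sxrw heli ilz yvu ngqxl
Hunk 3: at line 1 remove [izp,sxrw] add [fvx,uvb] -> 8 lines: tkkw pldck fvx uvb heli ilz yvu ngqxl
Hunk 4: at line 3 remove [heli] add [ipgxl,hzmy,alz] -> 10 lines: tkkw pldck fvx uvb ipgxl hzmy alz ilz yvu ngqxl
Hunk 5: at line 2 remove [uvb] add [lob,juwm] -> 11 lines: tkkw pldck fvx lob juwm ipgxl hzmy alz ilz yvu ngqxl

Answer: tkkw
pldck
fvx
lob
juwm
ipgxl
hzmy
alz
ilz
yvu
ngqxl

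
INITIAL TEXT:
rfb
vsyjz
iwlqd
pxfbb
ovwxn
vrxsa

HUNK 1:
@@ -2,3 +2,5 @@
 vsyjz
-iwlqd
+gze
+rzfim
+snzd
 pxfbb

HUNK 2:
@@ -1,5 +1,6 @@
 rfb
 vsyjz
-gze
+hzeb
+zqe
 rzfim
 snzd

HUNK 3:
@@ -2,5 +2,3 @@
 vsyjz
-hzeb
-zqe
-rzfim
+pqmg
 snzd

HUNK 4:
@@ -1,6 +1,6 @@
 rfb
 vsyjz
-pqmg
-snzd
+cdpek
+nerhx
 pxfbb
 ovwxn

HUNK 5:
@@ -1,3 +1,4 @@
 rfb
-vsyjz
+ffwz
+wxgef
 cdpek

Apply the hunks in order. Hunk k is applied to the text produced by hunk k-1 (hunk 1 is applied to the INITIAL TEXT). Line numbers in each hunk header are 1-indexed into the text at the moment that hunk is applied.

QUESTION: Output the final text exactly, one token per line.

Hunk 1: at line 2 remove [iwlqd] add [gze,rzfim,snzd] -> 8 lines: rfb vsyjz gze rzfim snzd pxfbb ovwxn vrxsa
Hunk 2: at line 1 remove [gze] add [hzeb,zqe] -> 9 lines: rfb vsyjz hzeb zqe rzfim snzd pxfbb ovwxn vrxsa
Hunk 3: at line 2 remove [hzeb,zqe,rzfim] add [pqmg] -> 7 lines: rfb vsyjz pqmg snzd pxfbb ovwxn vrxsa
Hunk 4: at line 1 remove [pqmg,snzd] add [cdpek,nerhx] -> 7 lines: rfb vsyjz cdpek nerhx pxfbb ovwxn vrxsa
Hunk 5: at line 1 remove [vsyjz] add [ffwz,wxgef] -> 8 lines: rfb ffwz wxgef cdpek nerhx pxfbb ovwxn vrxsa

Answer: rfb
ffwz
wxgef
cdpek
nerhx
pxfbb
ovwxn
vrxsa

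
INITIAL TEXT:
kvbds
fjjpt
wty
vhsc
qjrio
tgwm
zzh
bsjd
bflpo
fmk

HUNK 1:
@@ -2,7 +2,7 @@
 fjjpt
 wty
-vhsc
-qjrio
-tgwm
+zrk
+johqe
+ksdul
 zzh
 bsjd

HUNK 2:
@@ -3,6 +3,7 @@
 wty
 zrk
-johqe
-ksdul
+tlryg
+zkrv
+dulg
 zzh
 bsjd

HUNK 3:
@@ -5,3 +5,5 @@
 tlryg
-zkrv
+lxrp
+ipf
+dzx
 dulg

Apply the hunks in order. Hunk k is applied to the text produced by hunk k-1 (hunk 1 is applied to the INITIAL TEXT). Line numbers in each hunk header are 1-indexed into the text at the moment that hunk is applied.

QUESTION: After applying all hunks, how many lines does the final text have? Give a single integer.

Answer: 13

Derivation:
Hunk 1: at line 2 remove [vhsc,qjrio,tgwm] add [zrk,johqe,ksdul] -> 10 lines: kvbds fjjpt wty zrk johqe ksdul zzh bsjd bflpo fmk
Hunk 2: at line 3 remove [johqe,ksdul] add [tlryg,zkrv,dulg] -> 11 lines: kvbds fjjpt wty zrk tlryg zkrv dulg zzh bsjd bflpo fmk
Hunk 3: at line 5 remove [zkrv] add [lxrp,ipf,dzx] -> 13 lines: kvbds fjjpt wty zrk tlryg lxrp ipf dzx dulg zzh bsjd bflpo fmk
Final line count: 13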